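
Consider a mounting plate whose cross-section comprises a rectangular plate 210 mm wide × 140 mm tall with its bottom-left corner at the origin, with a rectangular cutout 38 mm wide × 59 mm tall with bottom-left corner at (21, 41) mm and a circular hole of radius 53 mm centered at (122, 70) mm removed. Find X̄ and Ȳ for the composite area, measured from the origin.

X̄ = 104.77 mm, Ȳ = 69.94 mm

plate: A = 210 × 140 = 29400.00, centroid at (105.00, 70.00).
hole 1: A = −(38 × 59) = -2242.00, centroid at (40.00, 70.50).
hole 2: A = −π·53² = -8824.73, centroid at (122.00, 70.00).
ΣA = 18333.27 mm²
ΣAX̄ = (29400.00)(105.00) + (-2242.00)(40.00) + (-8824.73)(122.00) = 1920702.48 mm³
ΣAȲ = (29400.00)(70.00) + (-2242.00)(70.50) + (-8824.73)(70.00) = 1282207.64 mm³
X̄ = 1920702.48 / 18333.27 = 104.77 mm
Ȳ = 1282207.64 / 18333.27 = 69.94 mm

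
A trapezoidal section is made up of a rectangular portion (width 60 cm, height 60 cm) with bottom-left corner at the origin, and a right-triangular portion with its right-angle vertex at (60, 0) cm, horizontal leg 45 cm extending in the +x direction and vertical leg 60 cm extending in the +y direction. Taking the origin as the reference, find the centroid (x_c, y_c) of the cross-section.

x_c = 42.27 cm, y_c = 27.27 cm

rectangular portion: A = 60 × 60 = 3600.00, centroid at (30.00, 30.00).
triangular portion: A = ½·45·60 = 1350.00, centroid at (75.00, 20.00).
ΣA = 4950.00 cm², ΣAx_c = 209250.00 cm³, ΣAy_c = 135000.00 cm³.
x_c = 209250.00/4950.00 = 42.27 cm; y_c = 135000.00/4950.00 = 27.27 cm.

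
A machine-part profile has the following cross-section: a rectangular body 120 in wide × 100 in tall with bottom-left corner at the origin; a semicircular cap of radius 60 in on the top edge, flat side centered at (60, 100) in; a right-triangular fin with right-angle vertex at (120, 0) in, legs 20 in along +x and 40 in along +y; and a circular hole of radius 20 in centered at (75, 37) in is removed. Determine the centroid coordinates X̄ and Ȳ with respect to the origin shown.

X̄ = 60.47 in, Ȳ = 75.50 in

rectangular body: A = 120 × 100 = 12000.00, centroid at (60.00, 50.00).
semicircular top: A = ½π·60² = 5654.87, centroid at (60.00, 125.46).
triangular fin: A = ½·20·40 = 400.00, centroid at (126.67, 13.33).
hole: A = −π·20² = -1256.64, centroid at (75.00, 37.00).
ΣA = 16798.23 in², ΣAX̄ = 1015710.89 in³, ΣAȲ = 1268324.44 in³.
X̄ = 1015710.89/16798.23 = 60.47 in; Ȳ = 1268324.44/16798.23 = 75.50 in.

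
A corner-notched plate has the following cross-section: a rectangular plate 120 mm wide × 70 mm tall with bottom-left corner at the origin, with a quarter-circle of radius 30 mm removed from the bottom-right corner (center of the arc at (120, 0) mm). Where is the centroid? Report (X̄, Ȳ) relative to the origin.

plate: A = 120 × 70 = 8400.00, centroid at (60.00, 35.00).
removed quarter-circle: A = −¼π·30² = -706.86, centroid at (107.27, 12.73).
ΣA = 7693.14 mm²
ΣAX̄ = (8400.00)(60.00) + (-706.86)(107.27) = 428177.00 mm³
ΣAȲ = (8400.00)(35.00) + (-706.86)(12.73) = 285000.00 mm³
X̄ = 428177.00 / 7693.14 = 55.66 mm
Ȳ = 285000.00 / 7693.14 = 37.05 mm

X̄ = 55.66 mm, Ȳ = 37.05 mm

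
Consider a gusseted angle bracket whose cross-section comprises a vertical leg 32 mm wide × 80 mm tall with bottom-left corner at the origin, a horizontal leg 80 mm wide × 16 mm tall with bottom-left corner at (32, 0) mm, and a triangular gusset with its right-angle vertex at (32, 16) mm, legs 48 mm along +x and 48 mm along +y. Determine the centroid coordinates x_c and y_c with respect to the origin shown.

vertical leg: A = 32 × 80 = 2560.00, centroid at (16.00, 40.00).
horizontal leg: A = 80 × 16 = 1280.00, centroid at (72.00, 8.00).
gusset: A = ½·48·48 = 1152.00, centroid at (48.00, 32.00).
ΣA = 4992.00 mm²
ΣAx_c = (2560.00)(16.00) + (1280.00)(72.00) + (1152.00)(48.00) = 188416.00 mm³
ΣAy_c = (2560.00)(40.00) + (1280.00)(8.00) + (1152.00)(32.00) = 149504.00 mm³
x_c = 188416.00 / 4992.00 = 37.74 mm
y_c = 149504.00 / 4992.00 = 29.95 mm

x_c = 37.74 mm, y_c = 29.95 mm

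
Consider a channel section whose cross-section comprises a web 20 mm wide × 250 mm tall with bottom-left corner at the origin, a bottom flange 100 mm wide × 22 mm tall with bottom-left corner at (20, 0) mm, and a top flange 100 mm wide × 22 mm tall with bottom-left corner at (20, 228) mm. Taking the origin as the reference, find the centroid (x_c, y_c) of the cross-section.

Part | A | x̄ᵢ | ȳᵢ | A·x̄ᵢ | A·ȳᵢ
web | 5000.00 | 10.00 | 125.00 | 50000.00 | 625000.00
bottom flange | 2200.00 | 70.00 | 11.00 | 154000.00 | 24200.00
top flange | 2200.00 | 70.00 | 239.00 | 154000.00 | 525800.00
Σ | 9400.00 |  |  | 358000.00 | 1175000.00
x_c = 358000.00 / 9400.00 = 38.09 mm
y_c = 1175000.00 / 9400.00 = 125.00 mm

x_c = 38.09 mm, y_c = 125.00 mm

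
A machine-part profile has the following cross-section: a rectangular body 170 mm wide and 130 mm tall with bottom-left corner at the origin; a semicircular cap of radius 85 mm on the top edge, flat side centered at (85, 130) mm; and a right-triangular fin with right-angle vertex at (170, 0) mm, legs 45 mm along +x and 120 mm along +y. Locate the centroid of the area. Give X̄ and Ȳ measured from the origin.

X̄ = 92.47 mm, Ȳ = 94.87 mm

rectangular body: A = 170 × 130 = 22100.00, centroid at (85.00, 65.00).
semicircular top: A = ½π·85² = 11349.00, centroid at (85.00, 166.08).
triangular fin: A = ½·45·120 = 2700.00, centroid at (185.00, 40.00).
ΣA = 36149.00 mm², ΣAX̄ = 3342665.29 mm³, ΣAȲ = 3429287.12 mm³.
X̄ = 3342665.29/36149.00 = 92.47 mm; Ȳ = 3429287.12/36149.00 = 94.87 mm.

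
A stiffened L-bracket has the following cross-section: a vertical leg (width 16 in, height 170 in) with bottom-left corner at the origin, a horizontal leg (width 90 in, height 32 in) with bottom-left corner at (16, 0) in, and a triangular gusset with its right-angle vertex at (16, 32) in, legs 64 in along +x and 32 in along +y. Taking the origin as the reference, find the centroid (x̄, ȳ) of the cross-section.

x̄ = 35.58 in, ȳ = 48.46 in

vertical leg: A = 16 × 170 = 2720.00, centroid at (8.00, 85.00).
horizontal leg: A = 90 × 32 = 2880.00, centroid at (61.00, 16.00).
gusset: A = ½·64·32 = 1024.00, centroid at (37.33, 42.67).
ΣA = 6624.00 in², ΣAx̄ = 235669.33 in³, ΣAȳ = 320970.67 in³.
x̄ = 235669.33/6624.00 = 35.58 in; ȳ = 320970.67/6624.00 = 48.46 in.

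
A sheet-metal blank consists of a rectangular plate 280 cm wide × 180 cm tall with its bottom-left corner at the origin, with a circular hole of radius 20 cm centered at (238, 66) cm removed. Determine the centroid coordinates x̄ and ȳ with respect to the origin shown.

Part | A | x̄ᵢ | ȳᵢ | A·x̄ᵢ | A·ȳᵢ
plate | 50400.00 | 140.00 | 90.00 | 7056000.00 | 4536000.00
hole | -1256.64 | 238.00 | 66.00 | -299079.62 | -82938.05
Σ | 49143.36 |  |  | 6756920.38 | 4453061.95
x̄ = 6756920.38 / 49143.36 = 137.49 cm
ȳ = 4453061.95 / 49143.36 = 90.61 cm

x̄ = 137.49 cm, ȳ = 90.61 cm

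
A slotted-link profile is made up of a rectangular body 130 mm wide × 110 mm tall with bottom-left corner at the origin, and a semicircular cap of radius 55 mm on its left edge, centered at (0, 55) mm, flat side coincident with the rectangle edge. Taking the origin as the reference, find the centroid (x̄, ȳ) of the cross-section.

x̄ = 42.97 mm, ȳ = 55.00 mm

Part | A | x̄ᵢ | ȳᵢ | A·x̄ᵢ | A·ȳᵢ
rectangular body | 14300.00 | 65.00 | 55.00 | 929500.00 | 786500.00
semicircular end | 4751.66 | -23.34 | 55.00 | -110916.67 | 261341.24
Σ | 19051.66 |  |  | 818583.33 | 1047841.24
x̄ = 818583.33 / 19051.66 = 42.97 mm
ȳ = 1047841.24 / 19051.66 = 55.00 mm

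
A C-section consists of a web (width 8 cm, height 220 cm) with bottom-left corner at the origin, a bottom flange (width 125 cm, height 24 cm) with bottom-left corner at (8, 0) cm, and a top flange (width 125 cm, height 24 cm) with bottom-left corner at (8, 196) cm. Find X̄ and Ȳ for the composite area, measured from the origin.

X̄ = 55.42 cm, Ȳ = 110.00 cm

Part | A | x̄ᵢ | ȳᵢ | A·x̄ᵢ | A·ȳᵢ
web | 1760.00 | 4.00 | 110.00 | 7040.00 | 193600.00
bottom flange | 3000.00 | 70.50 | 12.00 | 211500.00 | 36000.00
top flange | 3000.00 | 70.50 | 208.00 | 211500.00 | 624000.00
Σ | 7760.00 |  |  | 430040.00 | 853600.00
X̄ = 430040.00 / 7760.00 = 55.42 cm
Ȳ = 853600.00 / 7760.00 = 110.00 cm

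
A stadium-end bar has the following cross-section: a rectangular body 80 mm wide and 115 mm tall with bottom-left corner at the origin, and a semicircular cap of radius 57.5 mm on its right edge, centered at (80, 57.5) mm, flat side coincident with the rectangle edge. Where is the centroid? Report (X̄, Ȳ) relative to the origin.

Part | A | x̄ᵢ | ȳᵢ | A·x̄ᵢ | A·ȳᵢ
rectangular body | 9200.00 | 40.00 | 57.50 | 368000.00 | 529000.00
semicircular end | 5193.45 | 104.40 | 57.50 | 542215.21 | 298623.11
Σ | 14393.45 |  |  | 910215.21 | 827623.11
X̄ = 910215.21 / 14393.45 = 63.24 mm
Ȳ = 827623.11 / 14393.45 = 57.50 mm

X̄ = 63.24 mm, Ȳ = 57.50 mm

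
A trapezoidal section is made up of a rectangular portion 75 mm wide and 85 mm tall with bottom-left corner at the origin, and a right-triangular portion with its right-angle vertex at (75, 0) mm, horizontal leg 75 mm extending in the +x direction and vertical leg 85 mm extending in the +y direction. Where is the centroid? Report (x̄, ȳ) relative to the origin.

Part | A | x̄ᵢ | ȳᵢ | A·x̄ᵢ | A·ȳᵢ
rectangular portion | 6375.00 | 37.50 | 42.50 | 239062.50 | 270937.50
triangular portion | 3187.50 | 100.00 | 28.33 | 318750.00 | 90312.50
Σ | 9562.50 |  |  | 557812.50 | 361250.00
x̄ = 557812.50 / 9562.50 = 58.33 mm
ȳ = 361250.00 / 9562.50 = 37.78 mm

x̄ = 58.33 mm, ȳ = 37.78 mm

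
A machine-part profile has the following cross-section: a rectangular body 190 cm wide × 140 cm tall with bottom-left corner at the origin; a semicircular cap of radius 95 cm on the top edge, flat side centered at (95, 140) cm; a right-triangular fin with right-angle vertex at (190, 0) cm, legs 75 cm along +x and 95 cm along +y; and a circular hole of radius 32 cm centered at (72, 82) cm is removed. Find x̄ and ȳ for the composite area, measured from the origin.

x̄ = 107.20 cm, ȳ = 103.77 cm

Part | A | x̄ᵢ | ȳᵢ | A·x̄ᵢ | A·ȳᵢ
rectangular body | 26600.00 | 95.00 | 70.00 | 2527000.00 | 1862000.00
semicircular top | 14176.44 | 95.00 | 180.32 | 1346761.50 | 2556284.49
triangular fin | 3562.50 | 215.00 | 31.67 | 765937.50 | 112812.50
hole | -3216.99 | 72.00 | 82.00 | -231623.34 | -263793.25
Σ | 41121.95 |  |  | 4408075.66 | 4267303.74
x̄ = 4408075.66 / 41121.95 = 107.20 cm
ȳ = 4267303.74 / 41121.95 = 103.77 cm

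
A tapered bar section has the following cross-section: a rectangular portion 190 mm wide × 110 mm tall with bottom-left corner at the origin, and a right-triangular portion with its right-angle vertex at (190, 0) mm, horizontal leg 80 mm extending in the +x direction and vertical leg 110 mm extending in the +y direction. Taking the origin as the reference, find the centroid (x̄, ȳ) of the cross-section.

x̄ = 116.16 mm, ȳ = 51.81 mm

rectangular portion: A = 190 × 110 = 20900.00, centroid at (95.00, 55.00).
triangular portion: A = ½·80·110 = 4400.00, centroid at (216.67, 36.67).
ΣA = 25300.00 mm², ΣAx̄ = 2938833.33 mm³, ΣAȳ = 1310833.33 mm³.
x̄ = 2938833.33/25300.00 = 116.16 mm; ȳ = 1310833.33/25300.00 = 51.81 mm.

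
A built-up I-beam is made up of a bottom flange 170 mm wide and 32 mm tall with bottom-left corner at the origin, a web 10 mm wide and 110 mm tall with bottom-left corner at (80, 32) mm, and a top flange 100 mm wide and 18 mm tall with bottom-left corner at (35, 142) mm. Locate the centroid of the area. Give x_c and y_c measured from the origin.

x_c = 85.00 mm, y_c = 54.50 mm

bottom flange: A = 170 × 32 = 5440.00, centroid at (85.00, 16.00).
web: A = 10 × 110 = 1100.00, centroid at (85.00, 87.00).
top flange: A = 100 × 18 = 1800.00, centroid at (85.00, 151.00).
ΣA = 8340.00 mm²
ΣAx_c = (5440.00)(85.00) + (1100.00)(85.00) + (1800.00)(85.00) = 708900.00 mm³
ΣAy_c = (5440.00)(16.00) + (1100.00)(87.00) + (1800.00)(151.00) = 454540.00 mm³
x_c = 708900.00 / 8340.00 = 85.00 mm
y_c = 454540.00 / 8340.00 = 54.50 mm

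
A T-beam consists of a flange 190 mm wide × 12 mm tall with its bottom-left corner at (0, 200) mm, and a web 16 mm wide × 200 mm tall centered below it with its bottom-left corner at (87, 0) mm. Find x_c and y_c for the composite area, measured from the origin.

x_c = 95.00 mm, y_c = 144.10 mm

Part | A | x̄ᵢ | ȳᵢ | A·x̄ᵢ | A·ȳᵢ
web | 3200.00 | 95.00 | 100.00 | 304000.00 | 320000.00
flange | 2280.00 | 95.00 | 206.00 | 216600.00 | 469680.00
Σ | 5480.00 |  |  | 520600.00 | 789680.00
x_c = 520600.00 / 5480.00 = 95.00 mm
y_c = 789680.00 / 5480.00 = 144.10 mm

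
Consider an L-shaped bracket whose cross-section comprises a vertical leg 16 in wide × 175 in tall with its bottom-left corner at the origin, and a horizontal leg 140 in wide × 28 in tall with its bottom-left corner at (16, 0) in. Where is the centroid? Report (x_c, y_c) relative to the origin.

x_c = 53.50 in, y_c = 44.62 in

Part | A | x̄ᵢ | ȳᵢ | A·x̄ᵢ | A·ȳᵢ
vertical leg | 2800.00 | 8.00 | 87.50 | 22400.00 | 245000.00
horizontal leg | 3920.00 | 86.00 | 14.00 | 337120.00 | 54880.00
Σ | 6720.00 |  |  | 359520.00 | 299880.00
x_c = 359520.00 / 6720.00 = 53.50 in
y_c = 299880.00 / 6720.00 = 44.62 in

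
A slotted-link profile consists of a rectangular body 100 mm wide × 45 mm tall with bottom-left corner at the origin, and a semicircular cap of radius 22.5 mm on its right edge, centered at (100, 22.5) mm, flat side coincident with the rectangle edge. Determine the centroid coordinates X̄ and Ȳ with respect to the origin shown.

rectangular body: A = 100 × 45 = 4500.00, centroid at (50.00, 22.50).
semicircular end: A = ½π·22.5² = 795.22, centroid at (109.55, 22.50).
ΣA = 5295.22 mm², ΣAX̄ = 312115.31 mm³, ΣAȲ = 119142.35 mm³.
X̄ = 312115.31/5295.22 = 58.94 mm; Ȳ = 119142.35/5295.22 = 22.50 mm.

X̄ = 58.94 mm, Ȳ = 22.50 mm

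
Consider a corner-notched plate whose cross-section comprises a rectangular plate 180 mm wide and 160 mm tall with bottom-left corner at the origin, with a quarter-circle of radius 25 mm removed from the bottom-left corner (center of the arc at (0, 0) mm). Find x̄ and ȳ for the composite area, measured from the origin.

x̄ = 91.38 mm, ȳ = 81.20 mm

plate: A = 180 × 160 = 28800.00, centroid at (90.00, 80.00).
removed quarter-circle: A = −¼π·25² = -490.87, centroid at (10.61, 10.61).
ΣA = 28309.13 mm², ΣAx̄ = 2586791.67 mm³, ΣAȳ = 2298791.67 mm³.
x̄ = 2586791.67/28309.13 = 91.38 mm; ȳ = 2298791.67/28309.13 = 81.20 mm.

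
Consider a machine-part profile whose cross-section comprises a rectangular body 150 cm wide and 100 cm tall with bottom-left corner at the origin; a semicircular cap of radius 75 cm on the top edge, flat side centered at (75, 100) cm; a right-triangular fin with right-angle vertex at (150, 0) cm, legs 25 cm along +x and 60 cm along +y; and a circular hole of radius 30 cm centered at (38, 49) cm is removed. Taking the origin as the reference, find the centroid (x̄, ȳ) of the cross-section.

rectangular body: A = 150 × 100 = 15000.00, centroid at (75.00, 50.00).
semicircular top: A = ½π·75² = 8835.73, centroid at (75.00, 131.83).
triangular fin: A = ½·25·60 = 750.00, centroid at (158.33, 20.00).
hole: A = −π·30² = -2827.43, centroid at (38.00, 49.00).
ΣA = 21758.30 cm²
ΣAx̄ = (15000.00)(75.00) + (8835.73)(75.00) + (750.00)(158.33) + (-2827.43)(38.00) = 1798987.23 cm³
ΣAȳ = (15000.00)(50.00) + (8835.73)(131.83) + (750.00)(20.00) + (-2827.43)(49.00) = 1791278.70 cm³
x̄ = 1798987.23 / 21758.30 = 82.68 cm
ȳ = 1791278.70 / 21758.30 = 82.33 cm

x̄ = 82.68 cm, ȳ = 82.33 cm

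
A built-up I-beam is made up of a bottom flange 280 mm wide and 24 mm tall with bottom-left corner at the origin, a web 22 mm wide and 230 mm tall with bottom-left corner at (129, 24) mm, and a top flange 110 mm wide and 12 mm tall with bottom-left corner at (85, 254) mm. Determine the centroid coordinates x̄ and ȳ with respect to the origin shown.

bottom flange: A = 280 × 24 = 6720.00, centroid at (140.00, 12.00).
web: A = 22 × 230 = 5060.00, centroid at (140.00, 139.00).
top flange: A = 110 × 12 = 1320.00, centroid at (140.00, 260.00).
ΣA = 13100.00 mm²
ΣAx̄ = (6720.00)(140.00) + (5060.00)(140.00) + (1320.00)(140.00) = 1834000.00 mm³
ΣAȳ = (6720.00)(12.00) + (5060.00)(139.00) + (1320.00)(260.00) = 1127180.00 mm³
x̄ = 1834000.00 / 13100.00 = 140.00 mm
ȳ = 1127180.00 / 13100.00 = 86.04 mm

x̄ = 140.00 mm, ȳ = 86.04 mm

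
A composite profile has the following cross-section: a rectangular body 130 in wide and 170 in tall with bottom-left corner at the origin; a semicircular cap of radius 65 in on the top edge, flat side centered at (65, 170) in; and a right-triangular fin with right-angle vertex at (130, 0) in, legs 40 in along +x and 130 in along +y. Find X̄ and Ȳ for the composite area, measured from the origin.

rectangular body: A = 130 × 170 = 22100.00, centroid at (65.00, 85.00).
semicircular top: A = ½π·65² = 6636.61, centroid at (65.00, 197.59).
triangular fin: A = ½·40·130 = 2600.00, centroid at (143.33, 43.33).
ΣA = 31336.61 in², ΣAX̄ = 2240546.61 in³, ΣAȲ = 3302474.46 in³.
X̄ = 2240546.61/31336.61 = 71.50 in; Ȳ = 3302474.46/31336.61 = 105.39 in.

X̄ = 71.50 in, Ȳ = 105.39 in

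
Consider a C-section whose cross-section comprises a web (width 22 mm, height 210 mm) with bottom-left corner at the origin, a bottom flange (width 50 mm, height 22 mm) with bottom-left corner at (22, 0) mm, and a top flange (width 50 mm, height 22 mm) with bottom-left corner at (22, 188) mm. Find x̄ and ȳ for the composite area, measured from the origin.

web: A = 22 × 210 = 4620.00, centroid at (11.00, 105.00).
bottom flange: A = 50 × 22 = 1100.00, centroid at (47.00, 11.00).
top flange: A = 50 × 22 = 1100.00, centroid at (47.00, 199.00).
ΣA = 6820.00 mm², ΣAx̄ = 154220.00 mm³, ΣAȳ = 716100.00 mm³.
x̄ = 154220.00/6820.00 = 22.61 mm; ȳ = 716100.00/6820.00 = 105.00 mm.

x̄ = 22.61 mm, ȳ = 105.00 mm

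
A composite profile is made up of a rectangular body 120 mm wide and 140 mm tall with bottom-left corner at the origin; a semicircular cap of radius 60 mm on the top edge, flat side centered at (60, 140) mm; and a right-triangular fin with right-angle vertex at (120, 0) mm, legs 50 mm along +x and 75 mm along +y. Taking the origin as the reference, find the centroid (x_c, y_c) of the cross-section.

x_c = 65.91 mm, y_c = 88.72 mm

Part | A | x̄ᵢ | ȳᵢ | A·x̄ᵢ | A·ȳᵢ
rectangular body | 16800.00 | 60.00 | 70.00 | 1008000.00 | 1176000.00
semicircular top | 5654.87 | 60.00 | 165.46 | 339292.01 | 935681.35
triangular fin | 1875.00 | 136.67 | 25.00 | 256250.00 | 46875.00
Σ | 24329.87 |  |  | 1603542.01 | 2158556.35
x_c = 1603542.01 / 24329.87 = 65.91 mm
y_c = 2158556.35 / 24329.87 = 88.72 mm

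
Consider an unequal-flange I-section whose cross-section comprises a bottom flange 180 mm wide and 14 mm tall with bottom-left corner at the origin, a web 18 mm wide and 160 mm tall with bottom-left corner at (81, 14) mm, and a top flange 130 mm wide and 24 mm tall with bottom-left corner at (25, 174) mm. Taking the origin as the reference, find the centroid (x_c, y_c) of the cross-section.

bottom flange: A = 180 × 14 = 2520.00, centroid at (90.00, 7.00).
web: A = 18 × 160 = 2880.00, centroid at (90.00, 94.00).
top flange: A = 130 × 24 = 3120.00, centroid at (90.00, 186.00).
ΣA = 8520.00 mm², ΣAx_c = 766800.00 mm³, ΣAy_c = 868680.00 mm³.
x_c = 766800.00/8520.00 = 90.00 mm; y_c = 868680.00/8520.00 = 101.96 mm.

x_c = 90.00 mm, y_c = 101.96 mm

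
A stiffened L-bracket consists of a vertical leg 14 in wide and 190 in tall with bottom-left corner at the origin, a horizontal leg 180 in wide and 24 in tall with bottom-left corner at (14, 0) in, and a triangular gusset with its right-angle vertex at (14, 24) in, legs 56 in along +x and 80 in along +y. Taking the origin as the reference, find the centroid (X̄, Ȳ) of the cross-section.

vertical leg: A = 14 × 190 = 2660.00, centroid at (7.00, 95.00).
horizontal leg: A = 180 × 24 = 4320.00, centroid at (104.00, 12.00).
gusset: A = ½·56·80 = 2240.00, centroid at (32.67, 50.67).
ΣA = 9220.00 in²
ΣAX̄ = (2660.00)(7.00) + (4320.00)(104.00) + (2240.00)(32.67) = 541073.33 in³
ΣAȲ = (2660.00)(95.00) + (4320.00)(12.00) + (2240.00)(50.67) = 418033.33 in³
X̄ = 541073.33 / 9220.00 = 58.68 in
Ȳ = 418033.33 / 9220.00 = 45.34 in

X̄ = 58.68 in, Ȳ = 45.34 in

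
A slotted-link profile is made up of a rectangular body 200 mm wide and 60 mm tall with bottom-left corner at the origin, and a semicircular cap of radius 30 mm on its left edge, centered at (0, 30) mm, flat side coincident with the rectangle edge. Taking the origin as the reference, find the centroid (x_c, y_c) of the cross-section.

rectangular body: A = 200 × 60 = 12000.00, centroid at (100.00, 30.00).
semicircular end: A = ½π·30² = 1413.72, centroid at (-12.73, 30.00).
ΣA = 13413.72 mm², ΣAx_c = 1182000.00 mm³, ΣAy_c = 402411.50 mm³.
x_c = 1182000.00/13413.72 = 88.12 mm; y_c = 402411.50/13413.72 = 30.00 mm.

x_c = 88.12 mm, y_c = 30.00 mm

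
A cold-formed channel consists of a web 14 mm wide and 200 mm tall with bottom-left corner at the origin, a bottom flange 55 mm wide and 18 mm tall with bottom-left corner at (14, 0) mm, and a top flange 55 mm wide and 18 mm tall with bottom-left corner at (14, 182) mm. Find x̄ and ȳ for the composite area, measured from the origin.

Part | A | x̄ᵢ | ȳᵢ | A·x̄ᵢ | A·ȳᵢ
web | 2800.00 | 7.00 | 100.00 | 19600.00 | 280000.00
bottom flange | 990.00 | 41.50 | 9.00 | 41085.00 | 8910.00
top flange | 990.00 | 41.50 | 191.00 | 41085.00 | 189090.00
Σ | 4780.00 |  |  | 101770.00 | 478000.00
x̄ = 101770.00 / 4780.00 = 21.29 mm
ȳ = 478000.00 / 4780.00 = 100.00 mm

x̄ = 21.29 mm, ȳ = 100.00 mm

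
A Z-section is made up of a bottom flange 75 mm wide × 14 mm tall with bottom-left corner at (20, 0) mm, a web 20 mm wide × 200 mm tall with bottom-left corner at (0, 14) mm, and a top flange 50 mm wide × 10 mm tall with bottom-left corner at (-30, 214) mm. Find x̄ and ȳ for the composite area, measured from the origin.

x̄ = 17.64 mm, ȳ = 103.22 mm

bottom flange: A = 75 × 14 = 1050.00, centroid at (57.50, 7.00).
web: A = 20 × 200 = 4000.00, centroid at (10.00, 114.00).
top flange: A = 50 × 10 = 500.00, centroid at (-5.00, 219.00).
ΣA = 5550.00 mm²
ΣAx̄ = (1050.00)(57.50) + (4000.00)(10.00) + (500.00)(-5.00) = 97875.00 mm³
ΣAȳ = (1050.00)(7.00) + (4000.00)(114.00) + (500.00)(219.00) = 572850.00 mm³
x̄ = 97875.00 / 5550.00 = 17.64 mm
ȳ = 572850.00 / 5550.00 = 103.22 mm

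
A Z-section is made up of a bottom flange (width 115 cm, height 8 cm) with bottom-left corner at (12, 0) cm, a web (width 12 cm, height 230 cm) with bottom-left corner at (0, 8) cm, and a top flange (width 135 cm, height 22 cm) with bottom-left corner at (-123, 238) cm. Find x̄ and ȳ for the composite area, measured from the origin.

x̄ = -12.68 cm, ȳ = 162.81 cm

bottom flange: A = 115 × 8 = 920.00, centroid at (69.50, 4.00).
web: A = 12 × 230 = 2760.00, centroid at (6.00, 123.00).
top flange: A = 135 × 22 = 2970.00, centroid at (-55.50, 249.00).
ΣA = 6650.00 cm²
ΣAx̄ = (920.00)(69.50) + (2760.00)(6.00) + (2970.00)(-55.50) = -84335.00 cm³
ΣAȳ = (920.00)(4.00) + (2760.00)(123.00) + (2970.00)(249.00) = 1082690.00 cm³
x̄ = -84335.00 / 6650.00 = -12.68 cm
ȳ = 1082690.00 / 6650.00 = 162.81 cm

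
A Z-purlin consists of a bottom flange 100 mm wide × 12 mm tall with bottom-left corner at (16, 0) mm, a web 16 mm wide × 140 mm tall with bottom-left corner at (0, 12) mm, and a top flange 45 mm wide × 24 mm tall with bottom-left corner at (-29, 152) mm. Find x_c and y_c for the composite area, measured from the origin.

bottom flange: A = 100 × 12 = 1200.00, centroid at (66.00, 6.00).
web: A = 16 × 140 = 2240.00, centroid at (8.00, 82.00).
top flange: A = 45 × 24 = 1080.00, centroid at (-6.50, 164.00).
ΣA = 4520.00 mm²
ΣAx_c = (1200.00)(66.00) + (2240.00)(8.00) + (1080.00)(-6.50) = 90100.00 mm³
ΣAy_c = (1200.00)(6.00) + (2240.00)(82.00) + (1080.00)(164.00) = 368000.00 mm³
x_c = 90100.00 / 4520.00 = 19.93 mm
y_c = 368000.00 / 4520.00 = 81.42 mm

x_c = 19.93 mm, y_c = 81.42 mm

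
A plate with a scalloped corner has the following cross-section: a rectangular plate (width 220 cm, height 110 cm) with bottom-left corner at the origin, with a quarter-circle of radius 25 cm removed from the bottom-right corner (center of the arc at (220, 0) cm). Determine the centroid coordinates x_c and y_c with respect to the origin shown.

Part | A | x̄ᵢ | ȳᵢ | A·x̄ᵢ | A·ȳᵢ
plate | 24200.00 | 110.00 | 55.00 | 2662000.00 | 1331000.00
removed quarter-circle | -490.87 | 209.39 | 10.61 | -102783.91 | -5208.33
Σ | 23709.13 |  |  | 2559216.09 | 1325791.67
x_c = 2559216.09 / 23709.13 = 107.94 cm
y_c = 1325791.67 / 23709.13 = 55.92 cm

x_c = 107.94 cm, y_c = 55.92 cm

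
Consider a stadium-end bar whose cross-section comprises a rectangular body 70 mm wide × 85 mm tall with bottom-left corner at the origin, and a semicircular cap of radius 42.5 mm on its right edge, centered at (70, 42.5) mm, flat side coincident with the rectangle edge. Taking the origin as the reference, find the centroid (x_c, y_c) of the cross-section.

Part | A | x̄ᵢ | ȳᵢ | A·x̄ᵢ | A·ȳᵢ
rectangular body | 5950.00 | 35.00 | 42.50 | 208250.00 | 252875.00
semicircular end | 2837.25 | 88.04 | 42.50 | 249784.64 | 120583.16
Σ | 8787.25 |  |  | 458034.64 | 373458.16
x_c = 458034.64 / 8787.25 = 52.12 mm
y_c = 373458.16 / 8787.25 = 42.50 mm

x_c = 52.12 mm, y_c = 42.50 mm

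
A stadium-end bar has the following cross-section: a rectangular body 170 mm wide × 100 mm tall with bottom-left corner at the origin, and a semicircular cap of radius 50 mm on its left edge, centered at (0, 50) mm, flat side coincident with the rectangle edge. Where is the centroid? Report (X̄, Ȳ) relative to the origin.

rectangular body: A = 170 × 100 = 17000.00, centroid at (85.00, 50.00).
semicircular end: A = ½π·50² = 3926.99, centroid at (-21.22, 50.00).
ΣA = 20926.99 mm², ΣAX̄ = 1361666.67 mm³, ΣAȲ = 1046349.54 mm³.
X̄ = 1361666.67/20926.99 = 65.07 mm; Ȳ = 1046349.54/20926.99 = 50.00 mm.

X̄ = 65.07 mm, Ȳ = 50.00 mm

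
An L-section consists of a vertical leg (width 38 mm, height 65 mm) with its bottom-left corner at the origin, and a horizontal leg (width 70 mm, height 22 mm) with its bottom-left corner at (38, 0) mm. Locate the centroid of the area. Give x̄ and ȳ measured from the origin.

Part | A | x̄ᵢ | ȳᵢ | A·x̄ᵢ | A·ȳᵢ
vertical leg | 2470.00 | 19.00 | 32.50 | 46930.00 | 80275.00
horizontal leg | 1540.00 | 73.00 | 11.00 | 112420.00 | 16940.00
Σ | 4010.00 |  |  | 159350.00 | 97215.00
x̄ = 159350.00 / 4010.00 = 39.74 mm
ȳ = 97215.00 / 4010.00 = 24.24 mm

x̄ = 39.74 mm, ȳ = 24.24 mm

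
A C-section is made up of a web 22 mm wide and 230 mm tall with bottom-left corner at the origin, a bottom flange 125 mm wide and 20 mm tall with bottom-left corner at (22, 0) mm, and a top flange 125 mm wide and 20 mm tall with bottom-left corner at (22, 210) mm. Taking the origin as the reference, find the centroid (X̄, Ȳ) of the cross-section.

X̄ = 47.53 mm, Ȳ = 115.00 mm

web: A = 22 × 230 = 5060.00, centroid at (11.00, 115.00).
bottom flange: A = 125 × 20 = 2500.00, centroid at (84.50, 10.00).
top flange: A = 125 × 20 = 2500.00, centroid at (84.50, 220.00).
ΣA = 10060.00 mm²
ΣAX̄ = (5060.00)(11.00) + (2500.00)(84.50) + (2500.00)(84.50) = 478160.00 mm³
ΣAȲ = (5060.00)(115.00) + (2500.00)(10.00) + (2500.00)(220.00) = 1156900.00 mm³
X̄ = 478160.00 / 10060.00 = 47.53 mm
Ȳ = 1156900.00 / 10060.00 = 115.00 mm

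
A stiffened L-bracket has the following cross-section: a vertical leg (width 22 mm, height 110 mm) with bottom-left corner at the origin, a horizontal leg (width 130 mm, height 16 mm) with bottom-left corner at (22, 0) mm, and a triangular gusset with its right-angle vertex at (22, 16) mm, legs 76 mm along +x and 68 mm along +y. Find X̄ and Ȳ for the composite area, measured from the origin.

X̄ = 46.57 mm, Ȳ = 35.24 mm

vertical leg: A = 22 × 110 = 2420.00, centroid at (11.00, 55.00).
horizontal leg: A = 130 × 16 = 2080.00, centroid at (87.00, 8.00).
gusset: A = ½·76·68 = 2584.00, centroid at (47.33, 38.67).
ΣA = 7084.00 mm², ΣAX̄ = 329889.33 mm³, ΣAȲ = 249654.67 mm³.
X̄ = 329889.33/7084.00 = 46.57 mm; Ȳ = 249654.67/7084.00 = 35.24 mm.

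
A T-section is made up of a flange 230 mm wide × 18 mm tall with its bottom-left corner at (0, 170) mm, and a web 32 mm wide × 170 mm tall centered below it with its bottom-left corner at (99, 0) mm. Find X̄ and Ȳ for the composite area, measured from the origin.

X̄ = 115.00 mm, Ȳ = 125.62 mm

Part | A | x̄ᵢ | ȳᵢ | A·x̄ᵢ | A·ȳᵢ
web | 5440.00 | 115.00 | 85.00 | 625600.00 | 462400.00
flange | 4140.00 | 115.00 | 179.00 | 476100.00 | 741060.00
Σ | 9580.00 |  |  | 1101700.00 | 1203460.00
X̄ = 1101700.00 / 9580.00 = 115.00 mm
Ȳ = 1203460.00 / 9580.00 = 125.62 mm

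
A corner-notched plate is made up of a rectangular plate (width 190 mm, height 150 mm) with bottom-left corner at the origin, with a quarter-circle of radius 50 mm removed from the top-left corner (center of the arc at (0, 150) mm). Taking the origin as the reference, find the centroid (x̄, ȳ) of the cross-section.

x̄ = 100.46 mm, ȳ = 71.02 mm

plate: A = 190 × 150 = 28500.00, centroid at (95.00, 75.00).
removed quarter-circle: A = −¼π·50² = -1963.50, centroid at (21.22, 128.78).
ΣA = 26536.50 mm²
ΣAx̄ = (28500.00)(95.00) + (-1963.50)(21.22) = 2665833.33 mm³
ΣAȳ = (28500.00)(75.00) + (-1963.50)(128.78) = 1884642.36 mm³
x̄ = 2665833.33 / 26536.50 = 100.46 mm
ȳ = 1884642.36 / 26536.50 = 71.02 mm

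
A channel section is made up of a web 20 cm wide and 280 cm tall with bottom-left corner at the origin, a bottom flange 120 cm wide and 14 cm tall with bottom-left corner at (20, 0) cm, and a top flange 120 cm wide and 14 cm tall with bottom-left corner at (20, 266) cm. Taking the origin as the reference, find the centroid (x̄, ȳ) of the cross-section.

x̄ = 36.25 cm, ȳ = 140.00 cm

web: A = 20 × 280 = 5600.00, centroid at (10.00, 140.00).
bottom flange: A = 120 × 14 = 1680.00, centroid at (80.00, 7.00).
top flange: A = 120 × 14 = 1680.00, centroid at (80.00, 273.00).
ΣA = 8960.00 cm²
ΣAx̄ = (5600.00)(10.00) + (1680.00)(80.00) + (1680.00)(80.00) = 324800.00 cm³
ΣAȳ = (5600.00)(140.00) + (1680.00)(7.00) + (1680.00)(273.00) = 1254400.00 cm³
x̄ = 324800.00 / 8960.00 = 36.25 cm
ȳ = 1254400.00 / 8960.00 = 140.00 cm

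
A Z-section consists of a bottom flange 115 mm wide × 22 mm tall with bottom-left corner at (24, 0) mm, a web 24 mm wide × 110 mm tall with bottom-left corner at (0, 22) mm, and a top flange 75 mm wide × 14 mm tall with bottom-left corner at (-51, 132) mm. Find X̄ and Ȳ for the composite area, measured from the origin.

X̄ = 35.96 mm, Ȳ = 60.62 mm

bottom flange: A = 115 × 22 = 2530.00, centroid at (81.50, 11.00).
web: A = 24 × 110 = 2640.00, centroid at (12.00, 77.00).
top flange: A = 75 × 14 = 1050.00, centroid at (-13.50, 139.00).
ΣA = 6220.00 mm², ΣAX̄ = 223700.00 mm³, ΣAȲ = 377060.00 mm³.
X̄ = 223700.00/6220.00 = 35.96 mm; Ȳ = 377060.00/6220.00 = 60.62 mm.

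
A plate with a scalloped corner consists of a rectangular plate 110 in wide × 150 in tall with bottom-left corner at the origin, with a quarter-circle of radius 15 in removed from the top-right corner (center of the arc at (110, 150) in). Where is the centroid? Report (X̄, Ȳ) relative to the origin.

X̄ = 54.47 in, Ȳ = 74.26 in

plate: A = 110 × 150 = 16500.00, centroid at (55.00, 75.00).
removed quarter-circle: A = −¼π·15² = -176.71, centroid at (103.63, 143.63).
ΣA = 16323.29 in²
ΣAX̄ = (16500.00)(55.00) + (-176.71)(103.63) = 889186.40 in³
ΣAȲ = (16500.00)(75.00) + (-176.71)(143.63) = 1212117.81 in³
X̄ = 889186.40 / 16323.29 = 54.47 in
Ȳ = 1212117.81 / 16323.29 = 74.26 in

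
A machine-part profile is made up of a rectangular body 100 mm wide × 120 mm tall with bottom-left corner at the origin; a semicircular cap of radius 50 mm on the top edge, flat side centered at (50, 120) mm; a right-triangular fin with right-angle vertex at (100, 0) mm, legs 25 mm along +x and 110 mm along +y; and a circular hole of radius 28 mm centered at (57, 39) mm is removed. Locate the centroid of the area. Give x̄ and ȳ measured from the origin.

rectangular body: A = 100 × 120 = 12000.00, centroid at (50.00, 60.00).
semicircular top: A = ½π·50² = 3926.99, centroid at (50.00, 141.22).
triangular fin: A = ½·25·110 = 1375.00, centroid at (108.33, 36.67).
hole: A = −π·28² = -2463.01, centroid at (57.00, 39.00).
ΣA = 14838.98 mm²
ΣAx̄ = (12000.00)(50.00) + (3926.99)(50.00) + (1375.00)(108.33) + (-2463.01)(57.00) = 804916.38 mm³
ΣAȳ = (12000.00)(60.00) + (3926.99)(141.22) + (1375.00)(36.67) + (-2463.01)(39.00) = 1228931.56 mm³
x̄ = 804916.38 / 14838.98 = 54.24 mm
ȳ = 1228931.56 / 14838.98 = 82.82 mm

x̄ = 54.24 mm, ȳ = 82.82 mm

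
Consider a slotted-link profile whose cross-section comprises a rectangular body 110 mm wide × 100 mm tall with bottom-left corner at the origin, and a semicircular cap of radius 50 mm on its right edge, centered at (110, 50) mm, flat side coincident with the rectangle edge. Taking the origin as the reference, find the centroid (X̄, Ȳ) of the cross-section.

rectangular body: A = 110 × 100 = 11000.00, centroid at (55.00, 50.00).
semicircular end: A = ½π·50² = 3926.99, centroid at (131.22, 50.00).
ΣA = 14926.99 mm², ΣAX̄ = 1120302.32 mm³, ΣAȲ = 746349.54 mm³.
X̄ = 1120302.32/14926.99 = 75.05 mm; Ȳ = 746349.54/14926.99 = 50.00 mm.

X̄ = 75.05 mm, Ȳ = 50.00 mm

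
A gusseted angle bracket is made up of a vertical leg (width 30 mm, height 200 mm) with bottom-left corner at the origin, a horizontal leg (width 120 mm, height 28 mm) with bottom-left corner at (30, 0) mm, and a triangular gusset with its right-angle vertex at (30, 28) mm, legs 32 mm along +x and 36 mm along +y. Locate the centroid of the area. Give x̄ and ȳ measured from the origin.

x̄ = 41.85 mm, ȳ = 67.44 mm

vertical leg: A = 30 × 200 = 6000.00, centroid at (15.00, 100.00).
horizontal leg: A = 120 × 28 = 3360.00, centroid at (90.00, 14.00).
gusset: A = ½·32·36 = 576.00, centroid at (40.67, 40.00).
ΣA = 9936.00 mm², ΣAx̄ = 415824.00 mm³, ΣAȳ = 670080.00 mm³.
x̄ = 415824.00/9936.00 = 41.85 mm; ȳ = 670080.00/9936.00 = 67.44 mm.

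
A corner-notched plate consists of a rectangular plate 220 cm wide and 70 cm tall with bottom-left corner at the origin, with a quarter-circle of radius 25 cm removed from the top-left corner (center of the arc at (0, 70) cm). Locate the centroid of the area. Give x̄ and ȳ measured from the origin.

x̄ = 113.27 cm, ȳ = 34.20 cm

plate: A = 220 × 70 = 15400.00, centroid at (110.00, 35.00).
removed quarter-circle: A = −¼π·25² = -490.87, centroid at (10.61, 59.39).
ΣA = 14909.13 cm², ΣAx̄ = 1688791.67 cm³, ΣAȳ = 509847.16 cm³.
x̄ = 1688791.67/14909.13 = 113.27 cm; ȳ = 509847.16/14909.13 = 34.20 cm.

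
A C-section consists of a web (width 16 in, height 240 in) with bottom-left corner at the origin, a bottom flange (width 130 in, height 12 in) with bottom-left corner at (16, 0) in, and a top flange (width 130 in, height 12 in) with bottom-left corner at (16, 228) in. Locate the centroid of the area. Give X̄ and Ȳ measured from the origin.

web: A = 16 × 240 = 3840.00, centroid at (8.00, 120.00).
bottom flange: A = 130 × 12 = 1560.00, centroid at (81.00, 6.00).
top flange: A = 130 × 12 = 1560.00, centroid at (81.00, 234.00).
ΣA = 6960.00 in², ΣAX̄ = 283440.00 in³, ΣAȲ = 835200.00 in³.
X̄ = 283440.00/6960.00 = 40.72 in; Ȳ = 835200.00/6960.00 = 120.00 in.

X̄ = 40.72 in, Ȳ = 120.00 in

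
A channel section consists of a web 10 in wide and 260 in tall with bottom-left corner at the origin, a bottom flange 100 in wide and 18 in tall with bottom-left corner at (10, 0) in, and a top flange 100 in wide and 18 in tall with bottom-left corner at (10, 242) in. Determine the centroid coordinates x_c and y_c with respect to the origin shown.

Part | A | x̄ᵢ | ȳᵢ | A·x̄ᵢ | A·ȳᵢ
web | 2600.00 | 5.00 | 130.00 | 13000.00 | 338000.00
bottom flange | 1800.00 | 60.00 | 9.00 | 108000.00 | 16200.00
top flange | 1800.00 | 60.00 | 251.00 | 108000.00 | 451800.00
Σ | 6200.00 |  |  | 229000.00 | 806000.00
x_c = 229000.00 / 6200.00 = 36.94 in
y_c = 806000.00 / 6200.00 = 130.00 in

x_c = 36.94 in, y_c = 130.00 in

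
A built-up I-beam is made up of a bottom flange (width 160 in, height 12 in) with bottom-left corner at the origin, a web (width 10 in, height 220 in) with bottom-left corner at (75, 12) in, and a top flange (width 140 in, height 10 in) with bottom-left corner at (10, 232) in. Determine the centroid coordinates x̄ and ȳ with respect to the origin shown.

x̄ = 80.00 in, ȳ = 110.82 in

Part | A | x̄ᵢ | ȳᵢ | A·x̄ᵢ | A·ȳᵢ
bottom flange | 1920.00 | 80.00 | 6.00 | 153600.00 | 11520.00
web | 2200.00 | 80.00 | 122.00 | 176000.00 | 268400.00
top flange | 1400.00 | 80.00 | 237.00 | 112000.00 | 331800.00
Σ | 5520.00 |  |  | 441600.00 | 611720.00
x̄ = 441600.00 / 5520.00 = 80.00 in
ȳ = 611720.00 / 5520.00 = 110.82 in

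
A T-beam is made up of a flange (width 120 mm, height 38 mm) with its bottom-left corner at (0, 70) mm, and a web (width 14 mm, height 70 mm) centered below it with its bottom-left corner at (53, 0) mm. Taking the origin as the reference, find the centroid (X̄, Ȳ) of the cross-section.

web: A = 14 × 70 = 980.00, centroid at (60.00, 35.00).
flange: A = 120 × 38 = 4560.00, centroid at (60.00, 89.00).
ΣA = 5540.00 mm²
ΣAX̄ = (980.00)(60.00) + (4560.00)(60.00) = 332400.00 mm³
ΣAȲ = (980.00)(35.00) + (4560.00)(89.00) = 440140.00 mm³
X̄ = 332400.00 / 5540.00 = 60.00 mm
Ȳ = 440140.00 / 5540.00 = 79.45 mm

X̄ = 60.00 mm, Ȳ = 79.45 mm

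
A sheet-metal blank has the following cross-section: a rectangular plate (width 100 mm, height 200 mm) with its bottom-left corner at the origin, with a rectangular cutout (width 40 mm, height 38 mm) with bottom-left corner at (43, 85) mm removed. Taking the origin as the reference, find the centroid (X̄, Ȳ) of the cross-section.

X̄ = 48.93 mm, Ȳ = 99.67 mm

plate: A = 100 × 200 = 20000.00, centroid at (50.00, 100.00).
hole: A = −(40 × 38) = -1520.00, centroid at (63.00, 104.00).
ΣA = 18480.00 mm², ΣAX̄ = 904240.00 mm³, ΣAȲ = 1841920.00 mm³.
X̄ = 904240.00/18480.00 = 48.93 mm; Ȳ = 1841920.00/18480.00 = 99.67 mm.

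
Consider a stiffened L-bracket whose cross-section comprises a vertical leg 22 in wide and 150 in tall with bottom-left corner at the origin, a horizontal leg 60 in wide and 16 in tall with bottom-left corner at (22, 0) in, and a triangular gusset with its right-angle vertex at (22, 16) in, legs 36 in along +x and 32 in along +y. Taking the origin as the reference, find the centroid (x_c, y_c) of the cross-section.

Part | A | x̄ᵢ | ȳᵢ | A·x̄ᵢ | A·ȳᵢ
vertical leg | 3300.00 | 11.00 | 75.00 | 36300.00 | 247500.00
horizontal leg | 960.00 | 52.00 | 8.00 | 49920.00 | 7680.00
gusset | 576.00 | 34.00 | 26.67 | 19584.00 | 15360.00
Σ | 4836.00 |  |  | 105804.00 | 270540.00
x_c = 105804.00 / 4836.00 = 21.88 in
y_c = 270540.00 / 4836.00 = 55.94 in

x_c = 21.88 in, y_c = 55.94 in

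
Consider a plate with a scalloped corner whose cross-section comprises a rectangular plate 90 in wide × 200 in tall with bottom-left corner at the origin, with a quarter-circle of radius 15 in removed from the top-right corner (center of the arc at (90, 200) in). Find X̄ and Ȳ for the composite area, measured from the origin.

X̄ = 44.62 in, Ȳ = 99.07 in

plate: A = 90 × 200 = 18000.00, centroid at (45.00, 100.00).
removed quarter-circle: A = −¼π·15² = -176.71, centroid at (83.63, 193.63).
ΣA = 17823.29 in²
ΣAX̄ = (18000.00)(45.00) + (-176.71)(83.63) = 795220.69 in³
ΣAȲ = (18000.00)(100.00) + (-176.71)(193.63) = 1765782.08 in³
X̄ = 795220.69 / 17823.29 = 44.62 in
Ȳ = 1765782.08 / 17823.29 = 99.07 in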